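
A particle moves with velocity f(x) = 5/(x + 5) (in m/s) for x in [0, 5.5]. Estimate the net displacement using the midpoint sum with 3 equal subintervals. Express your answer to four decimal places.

Δx = (5.5 − 0)/3 = 11/6.
Midpoints: 11/12, 2.75, 55/12.
f(11/12) = 60/71, f(2.75) = 20/31, f(55/12) = 12/23.
Sum = Δx · [f(11/12) + f(2.75) + f(55/12)].
Sum ≈ 3.6886.

3.6886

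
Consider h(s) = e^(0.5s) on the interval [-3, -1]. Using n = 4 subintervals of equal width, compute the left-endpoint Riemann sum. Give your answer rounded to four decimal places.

Δs = (-1 − (-3))/4 = 0.5.
Left endpoints: -3, -2.5, -2, -1.5.
h(-3) ≈ 0.2231, h(-2.5) ≈ 0.2865, h(-2) ≈ 0.3679, h(-1.5) ≈ 0.4724.
Sum = Δs · [h(-3) + h(-2.5) + h(-2) + h(-1.5)].
Sum ≈ 0.6749.

0.6749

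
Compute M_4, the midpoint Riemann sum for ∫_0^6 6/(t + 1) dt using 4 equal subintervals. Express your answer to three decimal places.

11.247

Δt = (6 − 0)/4 = 1.5.
Midpoints: 0.75, 2.25, 3.75, 5.25.
f(0.75) = 24/7, f(2.25) = 24/13, f(3.75) = 24/19, f(5.25) = 0.96.
Sum = Δt · [f(0.75) + f(2.25) + f(3.75) + f(5.25)].
Sum ≈ 11.247.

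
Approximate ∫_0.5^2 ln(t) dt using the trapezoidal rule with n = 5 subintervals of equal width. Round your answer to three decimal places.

Δt = (2 − 0.5)/5 = 0.3.
f(0.5) ≈ -0.693, f(0.8) ≈ -0.223, f(1.1) ≈ 0.095, f(1.4) ≈ 0.336, f(1.7) ≈ 0.531, f(2) ≈ 0.693.
T_5 = (Δt/2)·[f(t_0) + 2f(t_1) + ... + 2f(t_{4}) + f(t_5)].
Sum ≈ 0.222.

0.222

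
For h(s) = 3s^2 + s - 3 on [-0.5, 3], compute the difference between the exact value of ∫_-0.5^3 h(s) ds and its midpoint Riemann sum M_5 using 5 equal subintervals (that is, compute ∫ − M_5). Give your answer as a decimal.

Exact integral: ∫_-0.5^3 h(s) ds = 21.
M_5 = 20.57125.
Error = 21 − 20.57125 = 0.42875.

0.42875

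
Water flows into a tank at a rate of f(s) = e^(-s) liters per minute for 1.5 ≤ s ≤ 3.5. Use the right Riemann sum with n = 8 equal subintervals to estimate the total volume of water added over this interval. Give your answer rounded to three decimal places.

0.170

Δs = (3.5 − 1.5)/8 = 0.25.
Right endpoints: 1.75, 2, 2.25, 2.5, 2.75, 3, 3.25, 3.5.
f(1.75) ≈ 0.174, f(2) ≈ 0.135, f(2.25) ≈ 0.105, f(2.5) ≈ 0.082, f(2.75) ≈ 0.064, f(3) ≈ 0.050, f(3.25) ≈ 0.039, f(3.5) ≈ 0.030.
Sum = Δs · [f(1.75) + f(2) + f(2.25) + ...].
Sum ≈ 0.170.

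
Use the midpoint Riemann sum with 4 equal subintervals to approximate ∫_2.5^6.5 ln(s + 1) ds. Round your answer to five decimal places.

Δs = (6.5 − 2.5)/4 = 1.
Midpoints: 3, 4, 5, 6.
f(3) ≈ 1.38629, f(4) ≈ 1.60944, f(5) ≈ 1.79176, f(6) ≈ 1.94591.
Sum = Δs · [f(3) + f(4) + f(5) + f(6)].
Sum ≈ 6.73340.

6.73340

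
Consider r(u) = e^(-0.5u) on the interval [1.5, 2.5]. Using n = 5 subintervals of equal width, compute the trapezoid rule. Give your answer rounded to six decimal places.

0.372033

Δu = (2.5 − 1.5)/5 = 0.2.
r(1.5) ≈ 0.472367, r(1.7) ≈ 0.427415, r(1.9) ≈ 0.386741, r(2.1) ≈ 0.349938, r(2.3) ≈ 0.316637, r(2.5) ≈ 0.286505.
T_5 = (Δu/2)·[r(u_0) + 2r(u_1) + ... + 2r(u_{4}) + r(u_5)].
Sum ≈ 0.372033.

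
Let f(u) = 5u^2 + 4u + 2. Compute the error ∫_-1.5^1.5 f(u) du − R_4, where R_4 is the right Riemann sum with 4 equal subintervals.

Exact integral: ∫_-1.5^1.5 f(u) du = 17.25.
R_4 = 23.15625.
Error = 17.25 − 23.15625 = -5.90625.

-5.90625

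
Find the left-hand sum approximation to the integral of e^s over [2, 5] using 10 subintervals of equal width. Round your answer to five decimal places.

120.92659

Δs = (5 − 2)/10 = 0.3.
Left endpoints: 2, 2.3, 2.6, 2.9, 3.2, 3.5, 3.8, 4.1, 4.4, 4.7.
f(2) ≈ 7.38906, f(2.3) ≈ 9.97418, f(2.6) ≈ 13.46374, f(2.9) ≈ 18.17415, f(3.2) ≈ 24.53253, f(3.5) ≈ 33.11545, f(3.8) ≈ 44.70118, f(4.1) ≈ 60.34029, f(4.4) ≈ 81.45087, f(4.7) ≈ 109.94717.
Sum = Δs · [f(2) + f(2.3) + f(2.6) + ...].
Sum ≈ 120.92659.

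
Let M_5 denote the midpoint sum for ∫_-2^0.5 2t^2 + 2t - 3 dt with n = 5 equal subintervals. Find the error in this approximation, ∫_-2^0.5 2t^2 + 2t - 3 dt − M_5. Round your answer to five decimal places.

0.10417

Exact integral: ∫_-2^0.5 f(t) dt ≈ -5.8333333.
M_5 = -5.9375.
Error ≈ -5.8333333 − (-5.9375) ≈ 0.10417.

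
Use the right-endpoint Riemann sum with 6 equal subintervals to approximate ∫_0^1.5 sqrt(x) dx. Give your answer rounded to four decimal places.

Δx = (1.5 − 0)/6 = 0.25.
Right endpoints: 0.25, 0.5, 0.75, 1, 1.25, 1.5.
f(0.25) ≈ 0.5000, f(0.5) ≈ 0.7071, f(0.75) ≈ 0.8660, f(1) ≈ 1.0000, f(1.25) ≈ 1.1180, f(1.5) ≈ 1.2247.
Sum = Δx · [f(0.25) + f(0.5) + f(0.75) + ...].
Sum ≈ 1.3540.

1.3540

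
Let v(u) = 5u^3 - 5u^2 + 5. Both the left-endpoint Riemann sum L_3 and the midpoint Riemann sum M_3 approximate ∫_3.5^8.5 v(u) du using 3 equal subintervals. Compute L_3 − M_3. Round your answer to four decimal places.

L_3 ≈ 3476.967593.
M_3 ≈ 5312.037037.
L_3 − M_3 ≈ -1835.0694.

-1835.0694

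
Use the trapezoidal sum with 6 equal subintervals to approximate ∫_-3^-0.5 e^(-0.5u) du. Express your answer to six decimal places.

Δu = (-0.5 − (-3))/6 = 5/12.
f(-3) ≈ 4.481689, f(-31/12) ≈ 3.638846, f(-13/6) ≈ 2.954512, f(-1.75) ≈ 2.398875, f(-4/3) ≈ 1.947734, f(-11/12) ≈ 1.581436, f(-0.5) ≈ 1.284025.
T_6 = (Δu/2)·[f(u_0) + 2f(u_1) + ... + 2f(u_{5}) + f(u_6)].
Sum ≈ 6.418442.

6.418442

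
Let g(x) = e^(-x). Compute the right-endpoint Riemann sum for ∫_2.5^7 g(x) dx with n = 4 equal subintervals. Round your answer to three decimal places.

0.044

Δx = (7 − 2.5)/4 = 1.125.
Right endpoints: 3.625, 4.75, 5.875, 7.
g(3.625) ≈ 0.027, g(4.75) ≈ 0.009, g(5.875) ≈ 0.003, g(7) ≈ 0.001.
Sum = Δx · [g(3.625) + g(4.75) + g(5.875) + g(7)].
Sum ≈ 0.044.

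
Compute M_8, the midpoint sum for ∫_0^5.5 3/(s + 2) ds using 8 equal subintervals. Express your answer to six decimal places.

3.951834

Δs = (5.5 − 0)/8 = 0.6875.
Midpoints: 0.34375, 1.03125, 1.71875, 2.40625, 3.09375, 3.78125, 4.46875, 5.15625.
f(0.34375) = 1.28, f(1.03125) = 96/97, f(1.71875) = 96/119, f(2.40625) = 32/47, f(3.09375) = 96/163, f(3.78125) = 96/185, f(4.46875) = 32/69, f(5.15625) = 96/229.
Sum = Δs · [f(0.34375) + f(1.03125) + f(1.71875) + ...].
Sum ≈ 3.951834.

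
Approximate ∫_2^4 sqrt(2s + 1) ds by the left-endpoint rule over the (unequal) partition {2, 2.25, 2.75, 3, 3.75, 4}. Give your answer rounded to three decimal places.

5.082

Subinterval widths: 0.25, 0.5, 0.25, 0.75, 0.25.
Left endpoints: 2, 2.25, 2.75, 3, 3.75.
f(2) ≈ 2.236, f(2.25) ≈ 2.345, f(2.75) ≈ 2.550, f(3) ≈ 2.646, f(3.75) ≈ 2.915.
Sum = Σ Δs_i · f(s_i).
Sum ≈ 5.082.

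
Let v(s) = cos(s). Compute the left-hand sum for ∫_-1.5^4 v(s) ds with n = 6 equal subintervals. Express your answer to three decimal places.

Δs = (4 − (-1.5))/6 = 11/12.
Left endpoints: -1.5, -7/12, 1/3, 1.25, 13/6, 37/12.
v(-1.5) ≈ 0.071, v(-7/12) ≈ 0.835, v(1/3) ≈ 0.945, v(1.25) ≈ 0.315, v(13/6) ≈ -0.561, v(37/12) ≈ -0.998.
Sum = Δs · [v(-1.5) + v(-7/12) + v(1/3) + ...].
Sum ≈ 0.556.

0.556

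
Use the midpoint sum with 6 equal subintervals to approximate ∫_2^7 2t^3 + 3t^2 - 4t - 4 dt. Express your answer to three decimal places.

Δt = (7 − 2)/6 = 5/6.
Midpoints: 29/12, 3.25, 49/12, 59/12, 5.75, 79/12.
f(29/12) = 27719/864, f(3.25) = 83.34375, f(49/12) = 143299/864, f(59/12) = 247589/864, f(5.75) = 452.40625, f(79/12) = 579169/864.
Sum = Δt · [f(29/12) + f(3.25) + f(49/12) + ...].
Sum ≈ 1408.819.

1408.819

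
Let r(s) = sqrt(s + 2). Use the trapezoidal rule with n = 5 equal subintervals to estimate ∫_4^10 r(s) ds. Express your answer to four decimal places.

17.9077

Δs = (10 − 4)/5 = 1.2.
r(4) ≈ 2.4495, r(5.2) ≈ 2.6833, r(6.4) ≈ 2.8983, r(7.6) ≈ 3.0984, r(8.8) ≈ 3.2863, r(10) ≈ 3.4641.
T_5 = (Δs/2)·[r(s_0) + 2r(s_1) + ... + 2r(s_{4}) + r(s_5)].
Sum ≈ 17.9077.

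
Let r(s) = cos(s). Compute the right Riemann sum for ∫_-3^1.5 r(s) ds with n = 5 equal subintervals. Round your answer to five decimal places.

Δs = (1.5 − (-3))/5 = 0.9.
Right endpoints: -2.1, -1.2, -0.3, 0.6, 1.5.
r(-2.1) ≈ -0.50485, r(-1.2) ≈ 0.36236, r(-0.3) ≈ 0.95534, r(0.6) ≈ 0.82534, r(1.5) ≈ 0.07074.
Sum = Δs · [r(-2.1) + r(-1.2) + r(-0.3) + r(0.6) + r(1.5)].
Sum ≈ 1.53803.

1.53803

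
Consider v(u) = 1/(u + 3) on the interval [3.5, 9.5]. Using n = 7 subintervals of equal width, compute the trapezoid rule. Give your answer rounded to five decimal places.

Δu = (9.5 − 3.5)/7 = 6/7.
v(3.5) = 2/13, v(61/14) = 14/103, v(73/14) = 14/115, v(85/14) = 14/127, v(97/14) = 14/139, v(109/14) = 14/151, v(121/14) = 14/163, v(9.5) = 0.08.
T_7 = (Δu/2)·[v(u_0) + 2v(u_1) + ... + 2v(u_{6}) + v(u_7)].
Sum ≈ 0.65498.

0.65498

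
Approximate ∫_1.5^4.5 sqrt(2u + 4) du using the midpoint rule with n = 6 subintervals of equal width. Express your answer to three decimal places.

Δu = (4.5 − 1.5)/6 = 0.5.
Midpoints: 1.75, 2.25, 2.75, 3.25, 3.75, 4.25.
f(1.75) ≈ 2.739, f(2.25) ≈ 2.915, f(2.75) ≈ 3.082, f(3.25) ≈ 3.240, f(3.75) ≈ 3.391, f(4.25) ≈ 3.536.
Sum = Δu · [f(1.75) + f(2.25) + f(2.75) + ...].
Sum ≈ 9.452.

9.452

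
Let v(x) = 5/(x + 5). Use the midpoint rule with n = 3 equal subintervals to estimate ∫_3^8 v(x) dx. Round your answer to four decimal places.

2.4220

Δx = (8 − 3)/3 = 5/3.
Midpoints: 23/6, 5.5, 43/6.
v(23/6) = 30/53, v(5.5) = 10/21, v(43/6) = 30/73.
Sum = Δx · [v(23/6) + v(5.5) + v(43/6)].
Sum ≈ 2.4220.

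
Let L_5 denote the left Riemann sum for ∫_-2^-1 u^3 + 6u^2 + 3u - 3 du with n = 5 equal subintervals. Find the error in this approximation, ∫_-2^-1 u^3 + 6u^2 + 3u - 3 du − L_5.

Exact integral: ∫_-2^-1 f(u) du = 2.75.
L_5 = 3.56.
Error = 2.75 − 3.56 = -0.81.

-0.81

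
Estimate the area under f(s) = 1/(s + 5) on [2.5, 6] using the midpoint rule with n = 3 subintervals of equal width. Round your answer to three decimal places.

Δs = (6 − 2.5)/3 = 7/6.
Midpoints: 37/12, 4.25, 65/12.
f(37/12) = 12/97, f(4.25) = 4/37, f(65/12) = 0.096.
Sum = Δs · [f(37/12) + f(4.25) + f(65/12)].
Sum ≈ 0.382.

0.382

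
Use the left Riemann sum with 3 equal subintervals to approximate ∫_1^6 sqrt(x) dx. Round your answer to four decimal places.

7.8578

Δx = (6 − 1)/3 = 5/3.
Left endpoints: 1, 8/3, 13/3.
f(1) ≈ 1.0000, f(8/3) ≈ 1.6330, f(13/3) ≈ 2.0817.
Sum = Δx · [f(1) + f(8/3) + f(13/3)].
Sum ≈ 7.8578.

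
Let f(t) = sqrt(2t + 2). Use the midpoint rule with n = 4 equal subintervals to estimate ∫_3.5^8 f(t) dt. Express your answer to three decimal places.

Δt = (8 − 3.5)/4 = 1.125.
Midpoints: 4.0625, 5.1875, 6.3125, 7.4375.
f(4.0625) ≈ 3.182, f(5.1875) ≈ 3.518, f(6.3125) ≈ 3.824, f(7.4375) ≈ 4.108.
Sum = Δt · [f(4.0625) + f(5.1875) + f(6.3125) + f(7.4375)].
Sum ≈ 16.461.

16.461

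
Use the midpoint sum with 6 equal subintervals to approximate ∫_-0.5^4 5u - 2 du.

30.375

Δu = (4 − (-0.5))/6 = 0.75.
Midpoints: -0.125, 0.625, 1.375, 2.125, 2.875, 3.625.
f(-0.125) = -2.625, f(0.625) = 1.125, f(1.375) = 4.875, f(2.125) = 8.625, f(2.875) = 12.375, f(3.625) = 16.125.
Sum = Δu · [f(-0.125) + f(0.625) + f(1.375) + ...].
Sum = 30.375.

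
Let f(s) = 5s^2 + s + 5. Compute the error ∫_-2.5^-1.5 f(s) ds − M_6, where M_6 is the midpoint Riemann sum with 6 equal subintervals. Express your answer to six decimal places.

Exact integral: ∫_-2.5^-1.5 f(s) ds ≈ 23.41666667.
M_6 ≈ 23.40509259.
Error ≈ 23.41666667 − 23.40509259 ≈ 0.011574.

0.011574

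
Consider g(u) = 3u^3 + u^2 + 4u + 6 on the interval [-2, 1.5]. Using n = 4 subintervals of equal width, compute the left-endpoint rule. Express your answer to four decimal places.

-7.7588

Δu = (1.5 − (-2))/4 = 0.875.
Left endpoints: -2, -1.125, -0.25, 0.625.
g(-2) = -22, g(-1.125) = -771/512, g(-0.25) = 5.015625, g(0.625) = 4927/512.
Sum = Δu · [g(-2) + g(-1.125) + g(-0.25) + g(0.625)].
Sum ≈ -7.7588.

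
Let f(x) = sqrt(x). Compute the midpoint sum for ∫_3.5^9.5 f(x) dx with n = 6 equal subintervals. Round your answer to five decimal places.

Δx = (9.5 − 3.5)/6 = 1.
Midpoints: 4, 5, 6, 7, 8, 9.
f(4) ≈ 2.00000, f(5) ≈ 2.23607, f(6) ≈ 2.44949, f(7) ≈ 2.64575, f(8) ≈ 2.82843, f(9) ≈ 3.00000.
Sum = Δx · [f(4) + f(5) + f(6) + ...].
Sum ≈ 15.15974.

15.15974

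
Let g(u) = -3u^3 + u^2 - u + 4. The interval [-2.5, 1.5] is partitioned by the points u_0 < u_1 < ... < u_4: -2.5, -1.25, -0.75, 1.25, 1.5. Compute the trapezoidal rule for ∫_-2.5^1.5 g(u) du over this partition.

Subinterval widths: 1.25, 0.5, 2, 0.25.
g(-2.5) = 59.625, g(-1.25) = 12.671875, g(-0.75) = 6.578125, g(1.25) = -1.546875, g(1.5) = -5.375.
On each subinterval the trapezoid contributes (Δu_i/2)·[g(u_{i-1}) + g(u_i)].
Sum = 54.1640625.

54.1640625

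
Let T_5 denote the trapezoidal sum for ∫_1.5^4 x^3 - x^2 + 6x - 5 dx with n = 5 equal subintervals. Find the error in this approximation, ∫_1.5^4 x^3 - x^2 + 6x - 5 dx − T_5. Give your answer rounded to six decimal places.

-0.755208

Exact integral: ∫_1.5^4 f(x) dx ≈ 71.27604167.
T_5 = 72.03125.
Error ≈ 71.27604167 − 72.03125 ≈ -0.755208.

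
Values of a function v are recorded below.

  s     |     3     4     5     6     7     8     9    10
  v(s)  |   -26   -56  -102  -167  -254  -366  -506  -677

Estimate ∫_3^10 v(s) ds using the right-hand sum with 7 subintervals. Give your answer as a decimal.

Δs = 1.
Sum = 1·[(-56) + (-102) + (-167) + (-254) + (-366) + (-506) + (-677)] = -2128.

-2128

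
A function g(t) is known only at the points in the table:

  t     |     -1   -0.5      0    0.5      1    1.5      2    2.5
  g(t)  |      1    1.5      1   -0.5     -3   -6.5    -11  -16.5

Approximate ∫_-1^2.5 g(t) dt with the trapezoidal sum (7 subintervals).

-13.125

Δt = 0.5.
T_7 = (0.5/2)·[1 + 2·1.5 + 2·1 + 2·(-0.5) + 2·(-3) + 2·(-6.5) + 2·(-11) + (-16.5)] = -13.125.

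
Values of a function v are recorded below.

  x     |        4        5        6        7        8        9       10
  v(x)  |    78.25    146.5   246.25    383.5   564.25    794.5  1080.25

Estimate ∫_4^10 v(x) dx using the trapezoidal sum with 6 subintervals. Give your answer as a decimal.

Δx = 1.
T_6 = (1/2)·[78.25 + 2·146.5 + 2·246.25 + 2·383.5 + 2·564.25 + 2·794.5 + 1080.25] = 2714.25.

2714.25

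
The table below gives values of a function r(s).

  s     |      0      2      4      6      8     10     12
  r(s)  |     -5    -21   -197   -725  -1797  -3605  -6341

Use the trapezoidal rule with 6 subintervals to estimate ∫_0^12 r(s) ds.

Δs = 2.
T_6 = (2/2)·[(-5) + 2·(-21) + 2·(-197) + 2·(-725) + 2·(-1797) + 2·(-3605) + (-6341)] = -19036.

-19036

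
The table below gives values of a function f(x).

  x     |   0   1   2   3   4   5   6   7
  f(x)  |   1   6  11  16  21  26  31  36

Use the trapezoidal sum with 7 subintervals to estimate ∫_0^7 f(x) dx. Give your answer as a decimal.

Δx = 1.
T_7 = (1/2)·[1 + 2·6 + 2·11 + 2·16 + 2·21 + 2·26 + 2·31 + 36] = 129.5.

129.5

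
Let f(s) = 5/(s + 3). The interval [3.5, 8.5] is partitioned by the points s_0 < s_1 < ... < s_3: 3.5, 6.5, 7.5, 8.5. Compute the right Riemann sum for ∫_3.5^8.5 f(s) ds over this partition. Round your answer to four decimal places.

Subinterval widths: 3, 1, 1.
Right endpoints: 6.5, 7.5, 8.5.
f(6.5) = 10/19, f(7.5) = 10/21, f(8.5) = 10/23.
Sum = Σ Δs_i · f(s_i).
Sum ≈ 2.4899.

2.4899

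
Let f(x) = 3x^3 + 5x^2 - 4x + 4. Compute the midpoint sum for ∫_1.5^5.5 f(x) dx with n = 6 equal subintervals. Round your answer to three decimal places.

Δx = (5.5 − 1.5)/6 = 2/3.
Midpoints: 11/6, 2.5, 19/6, 23/6, 4.5, 31/6.
f(11/6) = 767/24, f(2.5) = 72.125, f(19/6) = 9845/72, f(23/6) = 231.125, f(4.5) = 360.625, f(31/6) = 38201/72.
Sum = Δx · [f(11/6) + f(2.5) + f(19/6) + ...].
Sum ≈ 908.759.

908.759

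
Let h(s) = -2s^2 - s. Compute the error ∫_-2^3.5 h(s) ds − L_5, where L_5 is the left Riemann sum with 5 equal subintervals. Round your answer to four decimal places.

-9.8817

Exact integral: ∫_-2^3.5 h(s) ds ≈ -38.041667.
L_5 = -28.16.
Error ≈ -38.041667 − (-28.16) ≈ -9.8817.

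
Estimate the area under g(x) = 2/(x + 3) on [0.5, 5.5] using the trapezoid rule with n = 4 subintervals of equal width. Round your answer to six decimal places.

1.792012

Δx = (5.5 − 0.5)/4 = 1.25.
g(0.5) = 4/7, g(1.75) = 8/19, g(3) = 1/3, g(4.25) = 8/29, g(5.5) = 4/17.
T_4 = (Δx/2)·[g(x_0) + 2g(x_1) + 2g(x_2) + 2g(x_3) + g(x_4)].
Sum ≈ 1.792012.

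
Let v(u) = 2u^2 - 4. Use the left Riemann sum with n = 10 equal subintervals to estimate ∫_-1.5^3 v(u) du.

-0.48375

Δu = (3 − (-1.5))/10 = 0.45.
Left endpoints: -1.5, -1.05, -0.6, -0.15, 0.3, 0.75, 1.2, 1.65, 2.1, 2.55.
v(-1.5) = 0.5, v(-1.05) = -1.795, v(-0.6) = -3.28, v(-0.15) = -3.955, v(0.3) = -3.82, v(0.75) = -2.875, v(1.2) = -1.12, v(1.65) = 1.445, v(2.1) = 4.82, v(2.55) = 9.005.
Sum = Δu · [v(-1.5) + v(-1.05) + v(-0.6) + ...].
Sum = -0.48375.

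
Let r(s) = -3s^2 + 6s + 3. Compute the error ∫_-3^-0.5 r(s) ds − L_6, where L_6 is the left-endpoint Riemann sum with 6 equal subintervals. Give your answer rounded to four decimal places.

Exact integral: ∫_-3^-0.5 r(s) ds = -45.625.
L_6 ≈ -54.435764.
Error ≈ -45.625 − (-54.435764) ≈ 8.8108.

8.8108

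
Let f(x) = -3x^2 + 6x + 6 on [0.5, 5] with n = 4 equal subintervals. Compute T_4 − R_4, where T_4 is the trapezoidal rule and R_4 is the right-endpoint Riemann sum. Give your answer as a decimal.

T_4 = -26.47265625.
R_4 = -53.05078125.
T_4 − R_4 = 26.578125.

26.578125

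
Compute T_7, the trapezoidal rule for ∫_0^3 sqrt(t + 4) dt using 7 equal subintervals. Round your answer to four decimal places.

7.0126

Δt = (3 − 0)/7 = 3/7.
f(0) ≈ 2.0000, f(3/7) ≈ 2.1044, f(6/7) ≈ 2.2039, f(9/7) ≈ 2.2991, f(12/7) ≈ 2.3905, f(15/7) ≈ 2.4785, f(18/7) ≈ 2.5635, f(3) ≈ 2.6458.
T_7 = (Δt/2)·[f(t_0) + 2f(t_1) + ... + 2f(t_{6}) + f(t_7)].
Sum ≈ 7.0126.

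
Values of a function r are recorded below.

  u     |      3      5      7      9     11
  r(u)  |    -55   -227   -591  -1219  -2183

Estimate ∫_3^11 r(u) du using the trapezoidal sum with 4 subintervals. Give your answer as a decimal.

Δu = 2.
T_4 = (2/2)·[(-55) + 2·(-227) + 2·(-591) + 2·(-1219) + (-2183)] = -6312.

-6312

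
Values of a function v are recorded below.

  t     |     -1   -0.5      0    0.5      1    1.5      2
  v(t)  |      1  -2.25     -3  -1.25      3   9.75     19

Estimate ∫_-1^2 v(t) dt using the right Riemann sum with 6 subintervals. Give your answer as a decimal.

12.625

Δt = 0.5.
Sum = 0.5·[(-2.25) + (-3) + (-1.25) + 3 + 9.75 + 19] = 12.625.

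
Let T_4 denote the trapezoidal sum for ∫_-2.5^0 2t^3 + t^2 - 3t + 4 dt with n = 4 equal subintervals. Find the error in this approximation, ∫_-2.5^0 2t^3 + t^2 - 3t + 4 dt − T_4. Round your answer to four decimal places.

Exact integral: ∫_-2.5^0 f(t) dt ≈ 5.052083.
T_4 ≈ 3.994141.
Error ≈ 5.052083 − 3.994141 ≈ 1.0579.

1.0579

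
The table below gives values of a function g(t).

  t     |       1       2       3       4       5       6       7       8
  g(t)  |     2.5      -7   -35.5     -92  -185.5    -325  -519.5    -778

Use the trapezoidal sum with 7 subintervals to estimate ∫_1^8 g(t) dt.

Δt = 1.
T_7 = (1/2)·[2.5 + 2·(-7) + 2·(-35.5) + 2·(-92) + 2·(-185.5) + 2·(-325) + 2·(-519.5) + (-778)] = -1552.25.

-1552.25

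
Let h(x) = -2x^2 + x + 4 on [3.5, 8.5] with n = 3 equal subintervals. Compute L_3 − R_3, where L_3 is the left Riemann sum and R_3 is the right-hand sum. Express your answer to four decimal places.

L_3 ≈ -239.629630.
R_3 ≈ -431.296296.
L_3 − R_3 ≈ 191.6667.

191.6667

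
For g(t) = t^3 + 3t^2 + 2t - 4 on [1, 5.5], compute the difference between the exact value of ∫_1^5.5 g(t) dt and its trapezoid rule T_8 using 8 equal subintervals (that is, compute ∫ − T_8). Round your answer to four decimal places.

-3.0256

Exact integral: ∫_1^5.5 g(t) dt = 405.140625.
T_8 ≈ 408.166260.
Error ≈ 405.140625 − 408.166260 ≈ -3.0256.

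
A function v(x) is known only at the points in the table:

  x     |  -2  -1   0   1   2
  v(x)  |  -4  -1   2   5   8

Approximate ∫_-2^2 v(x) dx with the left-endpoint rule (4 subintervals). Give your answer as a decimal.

2

Δx = 1.
Sum = 1·[(-4) + (-1) + 2 + 5] = 2.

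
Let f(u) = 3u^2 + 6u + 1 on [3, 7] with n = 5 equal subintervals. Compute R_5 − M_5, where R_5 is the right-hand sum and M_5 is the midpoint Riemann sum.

R_5 = 498.88.
M_5 = 439.36.
R_5 − M_5 = 59.52.

59.52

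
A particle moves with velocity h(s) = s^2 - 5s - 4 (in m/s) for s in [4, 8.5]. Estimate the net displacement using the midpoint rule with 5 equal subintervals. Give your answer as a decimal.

Δs = (8.5 − 4)/5 = 0.9.
Midpoints: 4.45, 5.35, 6.25, 7.15, 8.05.
h(4.45) = -6.4475, h(5.35) = -2.1275, h(6.25) = 3.8125, h(7.15) = 11.3725, h(8.05) = 20.5525.
Sum = Δs · [h(4.45) + h(5.35) + h(6.25) + h(7.15) + h(8.05)].
Sum = 24.44625.

24.44625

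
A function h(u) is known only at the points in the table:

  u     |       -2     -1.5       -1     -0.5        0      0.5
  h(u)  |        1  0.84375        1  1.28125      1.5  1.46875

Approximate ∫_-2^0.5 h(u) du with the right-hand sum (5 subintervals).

3.046875

Δu = 0.5.
Sum = 0.5·[0.84375 + 1 + 1.28125 + 1.5 + 1.46875] = 3.046875.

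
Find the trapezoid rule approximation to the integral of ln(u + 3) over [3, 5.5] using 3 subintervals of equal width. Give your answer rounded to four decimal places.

4.9372

Δu = (5.5 − 3)/3 = 5/6.
f(3) ≈ 1.7918, f(23/6) ≈ 1.9218, f(14/3) ≈ 2.0369, f(5.5) ≈ 2.1401.
T_3 = (Δu/2)·[f(u_0) + 2f(u_1) + 2f(u_2) + f(u_3)].
Sum ≈ 4.9372.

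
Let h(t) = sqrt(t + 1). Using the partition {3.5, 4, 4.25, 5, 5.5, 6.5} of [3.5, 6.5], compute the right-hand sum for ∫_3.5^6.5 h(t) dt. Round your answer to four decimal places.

Subinterval widths: 0.5, 0.25, 0.75, 0.5, 1.
Right endpoints: 4, 4.25, 5, 5.5, 6.5.
h(4) ≈ 2.2361, h(4.25) ≈ 2.2913, h(5) ≈ 2.4495, h(5.5) ≈ 2.5495, h(6.5) ≈ 2.7386.
Sum = Σ Δt_i · h(t_i).
Sum ≈ 7.5413.

7.5413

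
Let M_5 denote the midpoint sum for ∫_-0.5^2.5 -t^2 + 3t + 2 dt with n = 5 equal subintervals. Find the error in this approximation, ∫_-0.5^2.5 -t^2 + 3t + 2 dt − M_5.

Exact integral: ∫_-0.5^2.5 f(t) dt = 9.75.
M_5 = 9.84.
Error = 9.75 − 9.84 = -0.09.

-0.09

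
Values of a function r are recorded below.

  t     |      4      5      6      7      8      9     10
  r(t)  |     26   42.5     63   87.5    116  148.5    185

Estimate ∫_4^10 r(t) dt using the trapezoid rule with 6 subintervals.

Δt = 1.
T_6 = (1/2)·[26 + 2·42.5 + 2·63 + 2·87.5 + 2·116 + 2·148.5 + 185] = 563.

563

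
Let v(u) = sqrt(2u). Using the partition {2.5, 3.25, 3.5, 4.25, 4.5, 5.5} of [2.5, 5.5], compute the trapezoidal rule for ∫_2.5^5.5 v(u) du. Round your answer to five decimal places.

Subinterval widths: 0.75, 0.25, 0.75, 0.25, 1.
v(2.5) ≈ 2.23607, v(3.25) ≈ 2.54951, v(3.5) ≈ 2.64575, v(4.25) ≈ 2.91548, v(4.5) ≈ 3.00000, v(5.5) ≈ 3.31662.
On each subinterval the trapezoid contributes (Δu_i/2)·[v(u_{i-1}) + v(u_i)].
Sum ≈ 8.42721.

8.42721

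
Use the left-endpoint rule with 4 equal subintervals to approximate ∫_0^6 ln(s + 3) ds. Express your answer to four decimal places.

Δs = (6 − 0)/4 = 1.5.
Left endpoints: 0, 1.5, 3, 4.5.
f(0) ≈ 1.0986, f(1.5) ≈ 1.5041, f(3) ≈ 1.7918, f(4.5) ≈ 2.0149.
Sum = Δs · [f(0) + f(1.5) + f(3) + f(4.5)].
Sum ≈ 9.6140.

9.6140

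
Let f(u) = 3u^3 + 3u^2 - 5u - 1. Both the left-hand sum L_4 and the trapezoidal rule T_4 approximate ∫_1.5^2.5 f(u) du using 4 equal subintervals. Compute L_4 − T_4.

L_4 = 21.5.
T_4 = 26.96875.
L_4 − T_4 = -5.46875.

-5.46875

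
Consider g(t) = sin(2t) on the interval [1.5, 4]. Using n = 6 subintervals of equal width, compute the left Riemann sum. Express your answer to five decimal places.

Δt = (4 − 1.5)/6 = 5/12.
Left endpoints: 1.5, 23/12, 7/3, 2.75, 19/6, 43/12.
g(1.5) ≈ 0.14112, g(23/12) ≈ -0.63788, g(7/3) ≈ -0.99895, g(2.75) ≈ -0.70554, g(19/6) ≈ 0.05013, g(43/12) ≈ 0.77295.
Sum = Δt · [g(1.5) + g(23/12) + g(7/3) + ...].
Sum ≈ -0.57424.

-0.57424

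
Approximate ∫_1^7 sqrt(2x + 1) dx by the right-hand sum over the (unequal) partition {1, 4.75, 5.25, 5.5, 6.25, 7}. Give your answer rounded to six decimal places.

Subinterval widths: 3.75, 0.5, 0.25, 0.75, 0.75.
Right endpoints: 4.75, 5.25, 5.5, 6.25, 7.
f(4.75) ≈ 3.240370, f(5.25) ≈ 3.391165, f(5.5) ≈ 3.464102, f(6.25) ≈ 3.674235, f(7) ≈ 3.872983.
Sum = Σ Δx_i · f(x_i).
Sum ≈ 20.373410.

20.373410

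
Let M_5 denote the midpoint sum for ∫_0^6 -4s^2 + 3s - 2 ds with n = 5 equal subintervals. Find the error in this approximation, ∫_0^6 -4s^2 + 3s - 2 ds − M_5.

Exact integral: ∫_0^6 f(s) ds = -246.
M_5 = -243.12.
Error = -246 − (-243.12) = -2.88.

-2.88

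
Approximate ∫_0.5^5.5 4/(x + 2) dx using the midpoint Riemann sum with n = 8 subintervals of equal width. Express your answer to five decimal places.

Δx = (5.5 − 0.5)/8 = 0.625.
Midpoints: 0.8125, 1.4375, 2.0625, 2.6875, 3.3125, 3.9375, 4.5625, 5.1875.
f(0.8125) = 64/45, f(1.4375) = 64/55, f(2.0625) = 64/65, f(2.6875) = 64/75, f(3.3125) = 64/85, f(3.9375) = 64/95, f(4.5625) = 64/105, f(5.1875) = 64/115.
Sum = Δx · [f(0.8125) + f(1.4375) + f(2.0625) + ...].
Sum ≈ 4.38530.

4.38530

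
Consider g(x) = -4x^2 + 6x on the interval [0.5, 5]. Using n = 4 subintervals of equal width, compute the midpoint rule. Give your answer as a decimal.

-90.3515625

Δx = (5 − 0.5)/4 = 1.125.
Midpoints: 1.0625, 2.1875, 3.3125, 4.4375.
g(1.0625) = 1.859375, g(2.1875) = -6.015625, g(3.3125) = -24.015625, g(4.4375) = -52.140625.
Sum = Δx · [g(1.0625) + g(2.1875) + g(3.3125) + g(4.4375)].
Sum = -90.3515625.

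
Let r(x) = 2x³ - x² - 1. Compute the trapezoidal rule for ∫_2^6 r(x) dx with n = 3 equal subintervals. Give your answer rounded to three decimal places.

593.926

Δx = (6 − 2)/3 = 4/3.
r(2) = 11, r(10/3) = 1673/27, r(14/3) = 4873/27, r(6) = 395.
T_3 = (Δx/2)·[r(x_0) + 2r(x_1) + 2r(x_2) + r(x_3)].
Sum ≈ 593.926.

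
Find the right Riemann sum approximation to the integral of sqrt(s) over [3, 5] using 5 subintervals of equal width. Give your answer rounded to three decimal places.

4.089

Δs = (5 − 3)/5 = 0.4.
Right endpoints: 3.4, 3.8, 4.2, 4.6, 5.
f(3.4) ≈ 1.844, f(3.8) ≈ 1.949, f(4.2) ≈ 2.049, f(4.6) ≈ 2.145, f(5) ≈ 2.236.
Sum = Δs · [f(3.4) + f(3.8) + f(4.2) + f(4.6) + f(5)].
Sum ≈ 4.089.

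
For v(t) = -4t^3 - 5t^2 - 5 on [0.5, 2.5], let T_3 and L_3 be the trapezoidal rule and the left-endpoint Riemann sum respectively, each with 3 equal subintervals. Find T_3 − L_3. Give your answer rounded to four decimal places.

-30.6667

T_3 ≈ -78.240741.
L_3 ≈ -47.574074.
T_3 − L_3 ≈ -30.6667.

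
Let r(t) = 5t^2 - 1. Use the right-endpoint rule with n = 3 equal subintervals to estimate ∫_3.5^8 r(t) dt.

979.875

Δt = (8 − 3.5)/3 = 1.5.
Right endpoints: 5, 6.5, 8.
r(5) = 124, r(6.5) = 210.25, r(8) = 319.
Sum = Δt · [r(5) + r(6.5) + r(8)].
Sum = 979.875.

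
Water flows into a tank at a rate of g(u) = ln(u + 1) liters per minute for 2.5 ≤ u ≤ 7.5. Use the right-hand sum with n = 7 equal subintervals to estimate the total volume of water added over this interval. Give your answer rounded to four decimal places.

9.1157

Δu = (7.5 − 2.5)/7 = 5/7.
Right endpoints: 45/14, 55/14, 65/14, 75/14, 85/14, 95/14, 7.5.
g(45/14) ≈ 1.4385, g(55/14) ≈ 1.5950, g(65/14) ≈ 1.7304, g(75/14) ≈ 1.8496, g(85/14) ≈ 1.9561, g(95/14) ≈ 2.0523, g(7.5) ≈ 2.1401.
Sum = Δu · [g(45/14) + g(55/14) + g(65/14) + ...].
Sum ≈ 9.1157.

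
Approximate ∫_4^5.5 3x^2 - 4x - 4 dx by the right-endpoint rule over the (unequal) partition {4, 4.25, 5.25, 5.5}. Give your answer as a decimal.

Subinterval widths: 0.25, 1, 0.25.
Right endpoints: 4.25, 5.25, 5.5.
f(4.25) = 33.1875, f(5.25) = 57.6875, f(5.5) = 64.75.
Sum = Σ Δx_i · f(x_i).
Sum = 82.171875.

82.171875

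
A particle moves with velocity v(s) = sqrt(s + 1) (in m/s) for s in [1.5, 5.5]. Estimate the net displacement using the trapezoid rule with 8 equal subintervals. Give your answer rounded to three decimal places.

Δs = (5.5 − 1.5)/8 = 0.5.
v(1.5) ≈ 1.581, v(2) ≈ 1.732, v(2.5) ≈ 1.871, v(3) ≈ 2.000, v(3.5) ≈ 2.121, v(4) ≈ 2.236, v(4.5) ≈ 2.345, v(5) ≈ 2.449, v(5.5) ≈ 2.550.
T_8 = (Δs/2)·[v(s_0) + 2v(s_1) + ... + 2v(s_{7}) + v(s_8)].
Sum ≈ 8.410.

8.410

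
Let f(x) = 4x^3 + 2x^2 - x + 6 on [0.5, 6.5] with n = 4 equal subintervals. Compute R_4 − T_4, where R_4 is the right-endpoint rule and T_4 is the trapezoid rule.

882

R_4 = 2964.
T_4 = 2082.
R_4 − T_4 = 882.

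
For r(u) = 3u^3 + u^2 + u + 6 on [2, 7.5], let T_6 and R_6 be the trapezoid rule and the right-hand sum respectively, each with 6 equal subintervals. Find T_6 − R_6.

-595.546875

T_6 ≈ 2591.82885.
R_6 ≈ 3187.37572.
T_6 − R_6 = -595.546875.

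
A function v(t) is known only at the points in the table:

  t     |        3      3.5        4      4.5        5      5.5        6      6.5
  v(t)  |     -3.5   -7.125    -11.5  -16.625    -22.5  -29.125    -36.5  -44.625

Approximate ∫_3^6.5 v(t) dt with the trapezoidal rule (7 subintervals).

Δt = 0.5.
T_7 = (0.5/2)·[(-3.5) + 2·(-7.125) + 2·(-11.5) + 2·(-16.625) + 2·(-22.5) + 2·(-29.125) + 2·(-36.5) + (-44.625)] = -73.71875.

-73.71875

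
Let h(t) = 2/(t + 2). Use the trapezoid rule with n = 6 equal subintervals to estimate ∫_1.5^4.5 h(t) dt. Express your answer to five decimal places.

1.24049

Δt = (4.5 − 1.5)/6 = 0.5.
h(1.5) = 4/7, h(2) = 0.5, h(2.5) = 4/9, h(3) = 0.4, h(3.5) = 4/11, h(4) = 1/3, h(4.5) = 4/13.
T_6 = (Δt/2)·[h(t_0) + 2h(t_1) + ... + 2h(t_{5}) + h(t_6)].
Sum ≈ 1.24049.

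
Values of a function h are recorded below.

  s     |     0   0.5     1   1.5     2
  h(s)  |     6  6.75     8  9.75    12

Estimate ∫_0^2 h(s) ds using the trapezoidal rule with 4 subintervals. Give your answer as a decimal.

Δs = 0.5.
T_4 = (0.5/2)·[6 + 2·6.75 + 2·8 + 2·9.75 + 12] = 16.75.

16.75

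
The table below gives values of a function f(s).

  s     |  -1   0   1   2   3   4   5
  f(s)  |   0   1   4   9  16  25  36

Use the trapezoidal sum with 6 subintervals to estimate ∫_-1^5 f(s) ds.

73

Δs = 1.
T_6 = (1/2)·[0 + 2·1 + 2·4 + 2·9 + 2·16 + 2·25 + 36] = 73.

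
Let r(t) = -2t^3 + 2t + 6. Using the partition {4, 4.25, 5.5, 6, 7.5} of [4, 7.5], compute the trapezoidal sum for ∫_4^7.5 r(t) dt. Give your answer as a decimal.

-1425.8671875

Subinterval widths: 0.25, 1.25, 0.5, 1.5.
r(4) = -114, r(4.25) = -139.03125, r(5.5) = -315.75, r(6) = -414, r(7.5) = -822.75.
On each subinterval the trapezoid contributes (Δt_i/2)·[r(t_{i-1}) + r(t_i)].
Sum = -1425.8671875.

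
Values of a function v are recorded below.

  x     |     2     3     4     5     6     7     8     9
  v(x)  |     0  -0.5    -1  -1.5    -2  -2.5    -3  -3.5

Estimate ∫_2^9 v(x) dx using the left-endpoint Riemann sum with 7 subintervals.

Δx = 1.
Sum = 1·[0 + (-0.5) + (-1) + (-1.5) + (-2) + (-2.5) + (-3)] = -10.5.

-10.5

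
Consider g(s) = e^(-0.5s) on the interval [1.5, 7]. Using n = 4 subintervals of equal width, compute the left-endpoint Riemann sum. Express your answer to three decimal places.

1.223

Δs = (7 − 1.5)/4 = 1.375.
Left endpoints: 1.5, 2.875, 4.25, 5.625.
g(1.5) ≈ 0.472, g(2.875) ≈ 0.238, g(4.25) ≈ 0.119, g(5.625) ≈ 0.060.
Sum = Δs · [g(1.5) + g(2.875) + g(4.25) + g(5.625)].
Sum ≈ 1.223.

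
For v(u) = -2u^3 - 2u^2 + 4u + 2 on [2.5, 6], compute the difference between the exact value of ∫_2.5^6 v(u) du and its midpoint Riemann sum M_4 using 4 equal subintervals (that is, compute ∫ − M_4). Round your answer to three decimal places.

-6.141

Exact integral: ∫_2.5^6 v(u) du ≈ -695.55208.
M_4 ≈ -689.41113.
Error ≈ -695.55208 − (-689.41113) ≈ -6.141.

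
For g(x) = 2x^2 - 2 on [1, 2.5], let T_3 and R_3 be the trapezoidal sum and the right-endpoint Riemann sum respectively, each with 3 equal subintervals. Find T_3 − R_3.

-2.625

T_3 = 6.875.
R_3 = 9.5.
T_3 − R_3 = -2.625.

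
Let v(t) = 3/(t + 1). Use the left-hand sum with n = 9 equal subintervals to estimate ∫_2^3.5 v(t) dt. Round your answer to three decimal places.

1.245

Δt = (3.5 − 2)/9 = 1/6.
Left endpoints: 2, 13/6, 7/3, 2.5, 8/3, 17/6, 3, 19/6, 10/3.
v(2) = 1, v(13/6) = 18/19, v(7/3) = 0.9, v(2.5) = 6/7, v(8/3) = 9/11, v(17/6) = 18/23, v(3) = 0.75, v(19/6) = 0.72, v(10/3) = 9/13.
Sum = Δt · [v(2) + v(13/6) + v(7/3) + ...].
Sum ≈ 1.245.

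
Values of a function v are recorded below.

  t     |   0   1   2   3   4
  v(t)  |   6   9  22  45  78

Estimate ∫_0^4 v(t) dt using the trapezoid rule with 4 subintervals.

Δt = 1.
T_4 = (1/2)·[6 + 2·9 + 2·22 + 2·45 + 78] = 118.

118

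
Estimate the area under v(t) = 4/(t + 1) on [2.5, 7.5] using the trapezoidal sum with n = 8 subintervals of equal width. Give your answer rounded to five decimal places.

Δt = (7.5 − 2.5)/8 = 0.625.
v(2.5) = 8/7, v(3.125) = 32/33, v(3.75) = 16/19, v(4.375) = 32/43, v(5) = 2/3, v(5.625) = 32/53, v(6.25) = 16/29, v(6.875) = 32/63, v(7.5) = 8/17.
T_8 = (Δt/2)·[v(t_0) + 2v(t_1) + ... + 2v(t_{7}) + v(t_8)].
Sum ≈ 3.55801.

3.55801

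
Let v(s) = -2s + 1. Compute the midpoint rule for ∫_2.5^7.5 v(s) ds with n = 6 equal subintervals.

-45

Δs = (7.5 − 2.5)/6 = 5/6.
Midpoints: 35/12, 3.75, 55/12, 65/12, 6.25, 85/12.
v(35/12) = -29/6, v(3.75) = -6.5, v(55/12) = -49/6, v(65/12) = -59/6, v(6.25) = -11.5, v(85/12) = -79/6.
Sum = Δs · [v(35/12) + v(3.75) + v(55/12) + ...].
Sum = -45.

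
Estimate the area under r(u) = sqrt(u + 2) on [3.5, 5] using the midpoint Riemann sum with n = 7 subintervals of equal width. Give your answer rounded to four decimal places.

3.7478

Δu = (5 − 3.5)/7 = 3/14.
Midpoints: 101/28, 107/28, 113/28, 4.25, 125/28, 131/28, 137/28.
r(101/28) ≈ 2.3679, r(107/28) ≈ 2.4128, r(113/28) ≈ 2.4568, r(4.25) ≈ 2.5000, r(125/28) ≈ 2.5425, r(131/28) ≈ 2.5843, r(137/28) ≈ 2.6254.
Sum = Δu · [r(101/28) + r(107/28) + r(113/28) + ...].
Sum ≈ 3.7478.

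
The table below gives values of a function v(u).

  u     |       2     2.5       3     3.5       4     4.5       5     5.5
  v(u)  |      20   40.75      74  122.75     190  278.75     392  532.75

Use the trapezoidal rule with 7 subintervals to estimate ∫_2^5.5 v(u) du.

687.3125

Δu = 0.5.
T_7 = (0.5/2)·[20 + 2·40.75 + 2·74 + 2·122.75 + 2·190 + 2·278.75 + 2·392 + 532.75] = 687.3125.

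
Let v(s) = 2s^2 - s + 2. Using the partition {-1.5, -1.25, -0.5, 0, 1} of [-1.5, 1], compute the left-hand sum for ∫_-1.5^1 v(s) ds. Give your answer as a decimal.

Subinterval widths: 0.25, 0.75, 0.5, 1.
Left endpoints: -1.5, -1.25, -0.5, 0.
v(-1.5) = 8, v(-1.25) = 6.375, v(-0.5) = 3, v(0) = 2.
Sum = Σ Δs_i · v(s_i).
Sum = 10.28125.

10.28125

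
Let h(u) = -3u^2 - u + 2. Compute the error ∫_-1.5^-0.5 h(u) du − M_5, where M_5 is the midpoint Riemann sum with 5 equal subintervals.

Exact integral: ∫_-1.5^-0.5 h(u) du = -0.25.
M_5 = -0.24.
Error = -0.25 − (-0.24) = -0.01.

-0.01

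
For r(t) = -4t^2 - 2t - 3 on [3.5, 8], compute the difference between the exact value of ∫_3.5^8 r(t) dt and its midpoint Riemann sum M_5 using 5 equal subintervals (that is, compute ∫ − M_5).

Exact integral: ∫_3.5^8 r(t) dt = -690.75.
M_5 = -689.535.
Error = -690.75 − (-689.535) = -1.215.

-1.215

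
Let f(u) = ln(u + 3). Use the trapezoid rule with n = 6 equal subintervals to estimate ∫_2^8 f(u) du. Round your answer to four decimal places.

Δu = (8 − 2)/6 = 1.
f(2) ≈ 1.6094, f(3) ≈ 1.7918, f(4) ≈ 1.9459, f(5) ≈ 2.0794, f(6) ≈ 2.1972, f(7) ≈ 2.3026, f(8) ≈ 2.3979.
T_6 = (Δu/2)·[f(u_0) + 2f(u_1) + ... + 2f(u_{5}) + f(u_6)].
Sum ≈ 12.3206.

12.3206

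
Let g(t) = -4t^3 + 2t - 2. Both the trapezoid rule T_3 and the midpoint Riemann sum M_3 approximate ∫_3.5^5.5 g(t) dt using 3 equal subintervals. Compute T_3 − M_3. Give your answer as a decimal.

T_3 = -759.
M_3 = -747.
T_3 − M_3 = -12.

-12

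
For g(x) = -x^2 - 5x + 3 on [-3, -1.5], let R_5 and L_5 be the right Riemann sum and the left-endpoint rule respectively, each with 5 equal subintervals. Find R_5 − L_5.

R_5 = 13.365.
L_5 = 13.59.
R_5 − L_5 = -0.225.

-0.225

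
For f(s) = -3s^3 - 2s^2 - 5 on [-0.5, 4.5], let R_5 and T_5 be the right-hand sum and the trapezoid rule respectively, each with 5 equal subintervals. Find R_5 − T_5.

R_5 = -566.875.
T_5 = -410.
R_5 − T_5 = -156.875.

-156.875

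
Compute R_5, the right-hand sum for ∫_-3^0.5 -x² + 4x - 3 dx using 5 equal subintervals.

-29.365

Δx = (0.5 − (-3))/5 = 0.7.
Right endpoints: -2.3, -1.6, -0.9, -0.2, 0.5.
f(-2.3) = -17.49, f(-1.6) = -11.96, f(-0.9) = -7.41, f(-0.2) = -3.84, f(0.5) = -1.25.
Sum = Δx · [f(-2.3) + f(-1.6) + f(-0.9) + f(-0.2) + f(0.5)].
Sum = -29.365.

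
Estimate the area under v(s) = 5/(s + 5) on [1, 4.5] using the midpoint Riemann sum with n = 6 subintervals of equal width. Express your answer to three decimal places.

2.296

Δs = (4.5 − 1)/6 = 7/12.
Midpoints: 31/24, 1.875, 59/24, 73/24, 3.625, 101/24.
v(31/24) = 120/151, v(1.875) = 8/11, v(59/24) = 120/179, v(73/24) = 120/193, v(3.625) = 40/69, v(101/24) = 120/221.
Sum = Δs · [v(31/24) + v(1.875) + v(59/24) + ...].
Sum ≈ 2.296.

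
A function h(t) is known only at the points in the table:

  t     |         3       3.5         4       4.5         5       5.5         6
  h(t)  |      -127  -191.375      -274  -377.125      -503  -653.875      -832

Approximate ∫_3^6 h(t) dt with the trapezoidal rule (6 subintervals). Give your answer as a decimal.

-1239.4375

Δt = 0.5.
T_6 = (0.5/2)·[(-127) + 2·(-191.375) + 2·(-274) + 2·(-377.125) + 2·(-503) + 2·(-653.875) + (-832)] = -1239.4375.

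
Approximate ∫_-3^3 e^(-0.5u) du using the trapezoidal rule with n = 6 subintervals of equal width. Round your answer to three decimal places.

8.694

Δu = (3 − (-3))/6 = 1.
f(-3) ≈ 4.482, f(-2) ≈ 2.718, f(-1) ≈ 1.649, f(0) ≈ 1.000, f(1) ≈ 0.607, f(2) ≈ 0.368, f(3) ≈ 0.223.
T_6 = (Δu/2)·[f(u_0) + 2f(u_1) + ... + 2f(u_{5}) + f(u_6)].
Sum ≈ 8.694.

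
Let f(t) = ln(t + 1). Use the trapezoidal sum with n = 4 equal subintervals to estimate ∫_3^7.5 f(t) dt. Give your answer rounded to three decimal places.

8.131

Δt = (7.5 − 3)/4 = 1.125.
f(3) ≈ 1.386, f(4.125) ≈ 1.634, f(5.25) ≈ 1.833, f(6.375) ≈ 1.998, f(7.5) ≈ 2.140.
T_4 = (Δt/2)·[f(t_0) + 2f(t_1) + 2f(t_2) + 2f(t_3) + f(t_4)].
Sum ≈ 8.131.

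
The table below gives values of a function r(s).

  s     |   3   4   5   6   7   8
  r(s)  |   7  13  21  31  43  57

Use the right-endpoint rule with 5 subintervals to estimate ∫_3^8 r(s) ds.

165

Δs = 1.
Sum = 1·[13 + 21 + 31 + 43 + 57] = 165.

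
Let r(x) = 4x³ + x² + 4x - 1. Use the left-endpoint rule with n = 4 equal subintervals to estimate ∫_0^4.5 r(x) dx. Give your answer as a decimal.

276.46875

Δx = (4.5 − 0)/4 = 1.125.
Left endpoints: 0, 1.125, 2.25, 3.375.
r(0) = -1, r(1.125) = 10.4609375, r(2.25) = 58.625, r(3.375) = 177.6640625.
Sum = Δx · [r(0) + r(1.125) + r(2.25) + r(3.375)].
Sum = 276.46875.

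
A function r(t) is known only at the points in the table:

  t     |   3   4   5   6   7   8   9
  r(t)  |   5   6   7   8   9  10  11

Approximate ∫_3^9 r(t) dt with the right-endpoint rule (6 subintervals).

Δt = 1.
Sum = 1·[6 + 7 + 8 + 9 + 10 + 11] = 51.

51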